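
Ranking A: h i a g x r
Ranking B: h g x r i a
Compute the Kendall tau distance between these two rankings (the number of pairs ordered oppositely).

6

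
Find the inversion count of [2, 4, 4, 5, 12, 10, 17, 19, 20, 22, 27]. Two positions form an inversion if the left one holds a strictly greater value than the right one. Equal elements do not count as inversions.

Count, for each position, how many later elements it exceeds:
2 → none → 0
4 → none → 0
4 → none → 0
5 → none → 0
12 → 10 → 1
10 → none → 0
17 → none → 0
19 → none → 0
20 → none → 0
22 → none → 0
27 → none → 0
Sum: 0 + 0 + 0 + 0 + 1 + 0 + 0 + 0 + 0 + 0 + 0 = 1

1 inversion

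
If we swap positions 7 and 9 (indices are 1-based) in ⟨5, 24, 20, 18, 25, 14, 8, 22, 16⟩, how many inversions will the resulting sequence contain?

Inversions: 20

Positions 7 and 9 hold 8 and 16; after swapping, the array is [5, 24, 20, 18, 25, 14, 16, 22, 8].
Count, for each position, how many later elements it exceeds:
5: 0
24: 6
20: 4
18: 3
25: 4
14: 1
16: 1
22: 1
8: 0
Sum: 0 + 6 + 4 + 3 + 4 + 1 + 1 + 1 + 0 = 20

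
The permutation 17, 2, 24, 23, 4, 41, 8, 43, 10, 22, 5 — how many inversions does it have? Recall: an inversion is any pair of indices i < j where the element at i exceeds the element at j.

26

Sweep left to right; for each value list the smaller values that follow it:
17: 5
2: 0
24: 6
23: 5
4: 0
41: 4
8: 1
43: 3
10: 1
22: 1
5: 0
Sum: 5 + 0 + 6 + 5 + 0 + 4 + 1 + 3 + 1 + 1 + 0 = 26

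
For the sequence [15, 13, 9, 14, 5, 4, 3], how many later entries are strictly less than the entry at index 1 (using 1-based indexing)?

6

The element at index 1 is 15.
Elements after it: 13, 9, 14, 5, 4, 3
Those smaller than 15: 13, 9, 14, 5, 4, 3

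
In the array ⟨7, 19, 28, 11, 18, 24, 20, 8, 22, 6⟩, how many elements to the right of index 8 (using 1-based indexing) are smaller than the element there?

1 such element

The element at index 8 is 8.
Elements after it: 22, 6
Those smaller than 8: 6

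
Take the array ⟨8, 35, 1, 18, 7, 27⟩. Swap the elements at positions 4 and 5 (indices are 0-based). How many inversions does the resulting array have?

Positions 4 and 5 hold 7 and 27; after swapping, the array is [8, 35, 1, 18, 27, 7].
Element-by-element contributions:
8: 2
35: 4
1: 0
18: 1
27: 1
7: 0
Sum: 2 + 4 + 0 + 1 + 1 + 0 = 8

8 inversions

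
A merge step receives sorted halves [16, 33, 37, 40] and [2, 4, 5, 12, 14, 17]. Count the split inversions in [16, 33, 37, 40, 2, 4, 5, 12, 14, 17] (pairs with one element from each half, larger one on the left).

Take each right-half value and tally the left-half values above it:
r = 2: 16, 33, 37, 40 → 4
r = 4: 16, 33, 37, 40 → 4
r = 5: 16, 33, 37, 40 → 4
r = 12: 16, 33, 37, 40 → 4
r = 14: 16, 33, 37, 40 → 4
r = 17: 33, 37, 40 → 3
Cross-inversions: 4 + 4 + 4 + 4 + 4 + 3 = 23

Split inversions: 23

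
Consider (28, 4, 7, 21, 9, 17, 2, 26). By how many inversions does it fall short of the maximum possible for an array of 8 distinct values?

Maximum inversions for 8 distinct elements is C(8, 2) = 8·7/2 = 28.
Current inversions — for each element, count later smaller elements:
28: 7
4: 1
7: 1
21: 3
9: 1
17: 1
2: 0
26: 0
Current total: 7 + 1 + 1 + 3 + 1 + 1 + 0 + 0 = 14
Shortfall: 28 − 14 = 14

14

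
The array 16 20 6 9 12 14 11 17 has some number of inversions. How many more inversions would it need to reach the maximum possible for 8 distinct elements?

15

Maximum inversions for 8 distinct elements is C(8, 2) = 8·7/2 = 28.
Current inversions — for each element, count later smaller elements:
16: 5
20: 6
6: 0
9: 0
12: 1
14: 1
11: 0
17: 0
Current total: 5 + 6 + 0 + 0 + 1 + 1 + 0 + 0 = 13
Shortfall: 28 − 13 = 15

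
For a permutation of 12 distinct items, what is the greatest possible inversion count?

66 inversions

The maximum occurs when the array is in strictly decreasing order: every one of the C(12, 2) pairs is inverted.
C(12, 2) = 12·11/2 = 66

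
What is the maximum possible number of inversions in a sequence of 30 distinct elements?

435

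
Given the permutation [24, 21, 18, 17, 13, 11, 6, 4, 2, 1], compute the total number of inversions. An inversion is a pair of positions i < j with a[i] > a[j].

45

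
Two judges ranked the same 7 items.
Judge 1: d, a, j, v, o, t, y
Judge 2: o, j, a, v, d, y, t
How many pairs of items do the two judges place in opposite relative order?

Assign each item its position (1..7) in the first ordering, then rewrite the second ordering as that position sequence:
positions: d→1, a→2, j→3, v→4, o→5, t→6, y→7
second ordering as positions: [5, 3, 2, 4, 1, 7, 6]
Discordant pairs = inversions in this position sequence.
5: 3, 2, 4, 1 → 4
3: 2, 1 → 2
2: 1 → 1
4: 1 → 1
1: 0
7: 6 → 1
6: 0
Total: 4 + 2 + 1 + 1 + 0 + 1 + 0 = 9

9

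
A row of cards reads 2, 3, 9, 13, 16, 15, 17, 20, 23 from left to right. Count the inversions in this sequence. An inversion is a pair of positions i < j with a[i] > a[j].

Inversions: 1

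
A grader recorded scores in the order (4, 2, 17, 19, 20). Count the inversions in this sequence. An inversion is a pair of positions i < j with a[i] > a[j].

There is 1 out-of-order pair.

Inversion pairs (indices are 1-based):
(1,2): 4 > 2
That's 1 pair.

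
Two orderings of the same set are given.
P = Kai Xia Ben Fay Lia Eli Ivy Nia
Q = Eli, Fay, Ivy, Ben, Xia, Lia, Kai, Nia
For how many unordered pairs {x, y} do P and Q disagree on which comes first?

Assign each item its position (1..8) in the first ordering, then rewrite the second ordering as that position sequence:
positions: Kai→1, Xia→2, Ben→3, Fay→4, Lia→5, Eli→6, Ivy→7, Nia→8
second ordering as positions: [6, 4, 7, 3, 2, 5, 1, 8]
Discordant pairs = inversions in this position sequence.
6: 4, 3, 2, 5, 1 → 5
4: 3, 2, 1 → 3
7: 3, 2, 5, 1 → 4
3: 2, 1 → 2
2: 1 → 1
5: 1 → 1
1: 0
8: 0
Total: 5 + 3 + 4 + 2 + 1 + 1 + 0 + 0 = 16

16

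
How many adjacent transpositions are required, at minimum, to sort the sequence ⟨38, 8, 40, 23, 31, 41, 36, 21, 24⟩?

Minimum adjacent swaps = number of inversions (each swap of adjacent out-of-order elements removes one inversion and no swap can remove more).
Count inversions — for each element, later elements that are smaller:
38: 8, 23, 31, 36, 21, 24 → 6
8: none → 0
40: 23, 31, 36, 21, 24 → 5
23: 21 → 1
31: 21, 24 → 2
41: 36, 21, 24 → 3
36: 21, 24 → 2
21: none → 0
24: none → 0
Total inversions: 6 + 0 + 5 + 1 + 2 + 3 + 2 + 0 + 0 = 19

19 adjacent swaps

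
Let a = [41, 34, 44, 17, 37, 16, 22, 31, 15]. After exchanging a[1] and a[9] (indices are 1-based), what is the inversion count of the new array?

14

Positions 1 and 9 hold 41 and 15; after swapping, the array is [15, 34, 44, 17, 37, 16, 22, 31, 41].
Sweep left to right; for each value list the smaller values that follow it:
15 → none → 0
34 → 17, 16, 22, 31 → 4
44 → 17, 37, 16, 22, 31, 41 → 6
17 → 16 → 1
37 → 16, 22, 31 → 3
16 → none → 0
22 → none → 0
31 → none → 0
41 → none → 0
Sum: 0 + 4 + 6 + 1 + 3 + 0 + 0 + 0 + 0 = 14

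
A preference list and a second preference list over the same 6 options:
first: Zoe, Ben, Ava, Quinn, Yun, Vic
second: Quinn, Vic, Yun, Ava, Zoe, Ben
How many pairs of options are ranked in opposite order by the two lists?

12 pairs

Assign each item its position (1..6) in the first ordering, then rewrite the second ordering as that position sequence:
positions: Zoe→1, Ben→2, Ava→3, Quinn→4, Yun→5, Vic→6
second ordering as positions: [4, 6, 5, 3, 1, 2]
Discordant pairs = inversions in this position sequence.
4: 3, 1, 2 → 3
6: 5, 3, 1, 2 → 4
5: 3, 1, 2 → 3
3: 1, 2 → 2
1: 0
2: 0
Total: 3 + 4 + 3 + 2 + 0 + 0 = 12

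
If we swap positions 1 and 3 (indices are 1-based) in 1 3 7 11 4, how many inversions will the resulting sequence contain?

5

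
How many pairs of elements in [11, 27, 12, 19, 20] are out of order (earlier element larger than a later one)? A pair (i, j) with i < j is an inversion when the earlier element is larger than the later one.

For each element, count later entries that are smaller:
11: 0
27: 3
12: 0
19: 0
20: 0
Sum: 0 + 3 + 0 + 0 + 0 = 3

3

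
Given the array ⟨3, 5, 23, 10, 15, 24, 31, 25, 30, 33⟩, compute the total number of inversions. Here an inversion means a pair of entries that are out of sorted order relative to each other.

Element-by-element contributions:
3: 0
5: 0
23: 2
10: 0
15: 0
24: 0
31: 2
25: 0
30: 0
33: 0
Sum: 0 + 0 + 2 + 0 + 0 + 0 + 2 + 0 + 0 + 0 = 4

4 out-of-order pairs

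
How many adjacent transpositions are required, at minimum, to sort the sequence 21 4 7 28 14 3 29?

9

Each adjacent swap fixes exactly one inversion, so the minimum swap count equals the number of inversions.
Count inversions — for each element, later elements that are smaller:
21: 4, 7, 14, 3 → 4
4: 3 → 1
7: 3 → 1
28: 14, 3 → 2
14: 3 → 1
3: none → 0
29: none → 0
Total inversions: 4 + 1 + 1 + 2 + 1 + 0 + 0 = 9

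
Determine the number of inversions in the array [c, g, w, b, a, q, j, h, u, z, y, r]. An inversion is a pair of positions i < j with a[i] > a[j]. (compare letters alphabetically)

19 inversions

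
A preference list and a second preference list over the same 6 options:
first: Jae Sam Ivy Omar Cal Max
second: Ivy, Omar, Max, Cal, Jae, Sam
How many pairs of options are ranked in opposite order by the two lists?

There are 9 pairs.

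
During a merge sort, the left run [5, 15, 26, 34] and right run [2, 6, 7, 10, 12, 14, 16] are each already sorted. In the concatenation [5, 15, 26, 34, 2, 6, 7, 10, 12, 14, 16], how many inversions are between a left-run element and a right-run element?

For each element r of the right run, count left-run elements greater than r:
r = 2: 5, 15, 26, 34 → 4
r = 6: 15, 26, 34 → 3
r = 7: 15, 26, 34 → 3
r = 10: 15, 26, 34 → 3
r = 12: 15, 26, 34 → 3
r = 14: 15, 26, 34 → 3
r = 16: 26, 34 → 2
Cross-inversions: 4 + 3 + 3 + 3 + 3 + 3 + 2 = 21

21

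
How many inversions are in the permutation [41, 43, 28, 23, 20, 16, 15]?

20

Element-by-element contributions:
41 → 28, 23, 20, 16, 15 → 5
43 → 28, 23, 20, 16, 15 → 5
28 → 23, 20, 16, 15 → 4
23 → 20, 16, 15 → 3
20 → 16, 15 → 2
16 → 15 → 1
15 → none → 0
Sum: 5 + 5 + 4 + 3 + 2 + 1 + 0 = 20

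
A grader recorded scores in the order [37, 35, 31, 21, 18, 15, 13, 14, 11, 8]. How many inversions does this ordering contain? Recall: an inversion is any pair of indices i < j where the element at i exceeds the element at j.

Count, for each position, how many later elements it exceeds:
37: 9
35: 8
31: 7
21: 6
18: 5
15: 4
13: 2
14: 2
11: 1
8: 0
Sum: 9 + 8 + 7 + 6 + 5 + 4 + 2 + 2 + 1 + 0 = 44

44 inversions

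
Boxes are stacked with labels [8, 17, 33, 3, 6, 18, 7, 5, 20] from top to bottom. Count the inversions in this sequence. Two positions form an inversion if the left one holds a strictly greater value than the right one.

18

For each element, count later entries that are smaller:
8: 4
17: 4
33: 6
3: 0
6: 1
18: 2
7: 1
5: 0
20: 0
Sum: 4 + 4 + 6 + 0 + 1 + 2 + 1 + 0 + 0 = 18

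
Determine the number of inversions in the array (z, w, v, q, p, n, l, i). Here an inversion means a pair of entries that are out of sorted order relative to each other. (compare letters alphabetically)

There are 28 inversions.

For each element, count later entries that are smaller:
z: 7
w: 6
v: 5
q: 4
p: 3
n: 2
l: 1
i: 0
Sum: 7 + 6 + 5 + 4 + 3 + 2 + 1 + 0 = 28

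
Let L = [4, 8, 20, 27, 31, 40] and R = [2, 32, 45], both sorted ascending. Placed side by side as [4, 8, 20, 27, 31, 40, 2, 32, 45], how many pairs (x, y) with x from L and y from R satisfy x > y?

Take each right-half value and tally the left-half values above it:
r = 2: 4, 8, 20, 27, 31, 40 → 6
r = 32: 40 → 1
r = 45: none → 0
Cross-inversions: 6 + 1 + 0 = 7

7 split inversions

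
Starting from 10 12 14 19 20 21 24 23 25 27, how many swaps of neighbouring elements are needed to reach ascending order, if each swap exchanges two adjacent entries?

Each adjacent swap fixes exactly one inversion, so the minimum swap count equals the number of inversions.
Count inversions — for each element, later elements that are smaller:
10: none → 0
12: none → 0
14: none → 0
19: none → 0
20: none → 0
21: none → 0
24: 23 → 1
23: none → 0
25: none → 0
27: none → 0
Total inversions: 0 + 0 + 0 + 0 + 0 + 0 + 1 + 0 + 0 + 0 = 1

1 adjacent swap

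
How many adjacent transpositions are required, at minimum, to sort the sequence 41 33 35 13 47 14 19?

Each adjacent swap fixes exactly one inversion, so the minimum swap count equals the number of inversions.
Count inversions — for each element, later elements that are smaller:
41: 33, 35, 13, 14, 19 → 5
33: 13, 14, 19 → 3
35: 13, 14, 19 → 3
13: none → 0
47: 14, 19 → 2
14: none → 0
19: none → 0
Total inversions: 5 + 3 + 3 + 0 + 2 + 0 + 0 = 13

Adjacent swaps: 13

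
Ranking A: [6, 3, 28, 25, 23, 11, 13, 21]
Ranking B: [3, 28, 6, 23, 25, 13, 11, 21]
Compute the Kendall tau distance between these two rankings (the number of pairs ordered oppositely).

Assign each item its position (1..8) in the first ordering, then rewrite the second ordering as that position sequence:
positions: 6→1, 3→2, 28→3, 25→4, 23→5, 11→6, 13→7, 21→8
second ordering as positions: [2, 3, 1, 5, 4, 7, 6, 8]
Discordant pairs = inversions in this position sequence.
2: 1 → 1
3: 1 → 1
1: 0
5: 4 → 1
4: 0
7: 6 → 1
6: 0
8: 0
Total: 1 + 1 + 0 + 1 + 0 + 1 + 0 + 0 = 4

4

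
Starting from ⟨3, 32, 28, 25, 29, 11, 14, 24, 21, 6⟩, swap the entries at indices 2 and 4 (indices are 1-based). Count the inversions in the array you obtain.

Positions 2 and 4 hold 32 and 25; after swapping, the array is [3, 25, 28, 32, 29, 11, 14, 24, 21, 6].
For each element, count later entries that are smaller:
3 → none → 0
25 → 11, 14, 24, 21, 6 → 5
28 → 11, 14, 24, 21, 6 → 5
32 → 29, 11, 14, 24, 21, 6 → 6
29 → 11, 14, 24, 21, 6 → 5
11 → 6 → 1
14 → 6 → 1
24 → 21, 6 → 2
21 → 6 → 1
6 → none → 0
Sum: 0 + 5 + 5 + 6 + 5 + 1 + 1 + 2 + 1 + 0 = 26

Inversions: 26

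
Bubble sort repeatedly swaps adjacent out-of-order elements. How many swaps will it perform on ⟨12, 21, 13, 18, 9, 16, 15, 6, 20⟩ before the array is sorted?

Each adjacent swap fixes exactly one inversion, so the minimum swap count equals the number of inversions.
Count inversions — for each element, later elements that are smaller:
12: 9, 6 → 2
21: 13, 18, 9, 16, 15, 6, 20 → 7
13: 9, 6 → 2
18: 9, 16, 15, 6 → 4
9: 6 → 1
16: 15, 6 → 2
15: 6 → 1
6: none → 0
20: none → 0
Total inversions: 2 + 7 + 2 + 4 + 1 + 2 + 1 + 0 + 0 = 19

Swaps: 19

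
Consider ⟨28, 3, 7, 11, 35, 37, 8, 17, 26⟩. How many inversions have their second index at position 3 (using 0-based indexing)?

The element at index 3 is 11.
Elements before it: 28, 3, 7
Those larger than 11: 28

1 such element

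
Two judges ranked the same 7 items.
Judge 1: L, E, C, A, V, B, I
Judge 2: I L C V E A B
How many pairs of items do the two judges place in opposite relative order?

There are 9 discordant pairs.

Assign each item its position (1..7) in the first ordering, then rewrite the second ordering as that position sequence:
positions: L→1, E→2, C→3, A→4, V→5, B→6, I→7
second ordering as positions: [7, 1, 3, 5, 2, 4, 6]
Discordant pairs = inversions in this position sequence.
7: 1, 3, 5, 2, 4, 6 → 6
1: 0
3: 2 → 1
5: 2, 4 → 2
2: 0
4: 0
6: 0
Total: 6 + 0 + 1 + 2 + 0 + 0 + 0 = 9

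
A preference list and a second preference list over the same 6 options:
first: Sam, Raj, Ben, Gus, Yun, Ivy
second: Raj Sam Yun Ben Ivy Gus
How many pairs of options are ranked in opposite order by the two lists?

4 pairs

Assign each item its position (1..6) in the first ordering, then rewrite the second ordering as that position sequence:
positions: Sam→1, Raj→2, Ben→3, Gus→4, Yun→5, Ivy→6
second ordering as positions: [2, 1, 5, 3, 6, 4]
Discordant pairs = inversions in this position sequence.
2: 1 → 1
1: 0
5: 3, 4 → 2
3: 0
6: 4 → 1
4: 0
Total: 1 + 0 + 2 + 0 + 1 + 0 = 4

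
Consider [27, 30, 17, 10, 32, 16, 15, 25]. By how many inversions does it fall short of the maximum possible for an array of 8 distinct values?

Maximum inversions for 8 distinct elements is C(8, 2) = 8·7/2 = 28.
Current inversions — for each element, count later smaller elements:
27: 5
30: 5
17: 3
10: 0
32: 3
16: 1
15: 0
25: 0
Current total: 5 + 5 + 3 + 0 + 3 + 1 + 0 + 0 = 17
Shortfall: 28 − 17 = 11

11 inversions short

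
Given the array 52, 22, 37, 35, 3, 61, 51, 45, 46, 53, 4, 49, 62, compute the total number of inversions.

30 inversions

Count, for each position, how many later elements it exceeds:
52 → 22, 37, 35, 3, 51, 45, 46, 4, 49 → 9
22 → 3, 4 → 2
37 → 35, 3, 4 → 3
35 → 3, 4 → 2
3 → none → 0
61 → 51, 45, 46, 53, 4, 49 → 6
51 → 45, 46, 4, 49 → 4
45 → 4 → 1
46 → 4 → 1
53 → 4, 49 → 2
4 → none → 0
49 → none → 0
62 → none → 0
Sum: 9 + 2 + 3 + 2 + 0 + 6 + 4 + 1 + 1 + 2 + 0 + 0 + 0 = 30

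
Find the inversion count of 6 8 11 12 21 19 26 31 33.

Count, for each position, how many later elements it exceeds:
6: 0
8: 0
11: 0
12: 0
21: 1
19: 0
26: 0
31: 0
33: 0
Sum: 0 + 0 + 0 + 0 + 1 + 0 + 0 + 0 + 0 = 1

1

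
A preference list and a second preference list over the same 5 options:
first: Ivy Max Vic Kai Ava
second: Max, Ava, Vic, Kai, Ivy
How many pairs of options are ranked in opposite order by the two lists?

Assign each item its position (1..5) in the first ordering, then rewrite the second ordering as that position sequence:
positions: Ivy→1, Max→2, Vic→3, Kai→4, Ava→5
second ordering as positions: [2, 5, 3, 4, 1]
Discordant pairs = inversions in this position sequence.
2: 1 → 1
5: 3, 4, 1 → 3
3: 1 → 1
4: 1 → 1
1: 0
Total: 1 + 3 + 1 + 1 + 0 = 6

6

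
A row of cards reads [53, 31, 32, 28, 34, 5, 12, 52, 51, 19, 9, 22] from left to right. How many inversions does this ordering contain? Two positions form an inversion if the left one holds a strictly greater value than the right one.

42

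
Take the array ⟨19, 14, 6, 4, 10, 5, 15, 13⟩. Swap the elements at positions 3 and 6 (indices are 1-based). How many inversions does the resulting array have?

Inversions: 15

Positions 3 and 6 hold 6 and 5; after swapping, the array is [19, 14, 5, 4, 10, 6, 15, 13].
Sweep left to right; for each value list the smaller values that follow it:
19 → 14, 5, 4, 10, 6, 15, 13 → 7
14 → 5, 4, 10, 6, 13 → 5
5 → 4 → 1
4 → none → 0
10 → 6 → 1
6 → none → 0
15 → 13 → 1
13 → none → 0
Sum: 7 + 5 + 1 + 0 + 1 + 0 + 1 + 0 = 15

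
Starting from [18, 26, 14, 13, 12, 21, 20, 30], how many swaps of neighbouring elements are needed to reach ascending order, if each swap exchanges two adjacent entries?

Minimum adjacent swaps = number of inversions (each swap of adjacent out-of-order elements removes one inversion and no swap can remove more).
Count inversions — for each element, later elements that are smaller:
18: 14, 13, 12 → 3
26: 14, 13, 12, 21, 20 → 5
14: 13, 12 → 2
13: 12 → 1
12: none → 0
21: 20 → 1
20: none → 0
30: none → 0
Total inversions: 3 + 5 + 2 + 1 + 0 + 1 + 0 + 0 = 12

12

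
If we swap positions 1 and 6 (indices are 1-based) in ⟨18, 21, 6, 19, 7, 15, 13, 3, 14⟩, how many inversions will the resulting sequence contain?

Positions 1 and 6 hold 18 and 15; after swapping, the array is [15, 21, 6, 19, 7, 18, 13, 3, 14].
Count, for each position, how many later elements it exceeds:
15: 5
21: 7
6: 1
19: 5
7: 1
18: 3
13: 1
3: 0
14: 0
Sum: 5 + 7 + 1 + 5 + 1 + 3 + 1 + 0 + 0 = 23

There are 23 inversions.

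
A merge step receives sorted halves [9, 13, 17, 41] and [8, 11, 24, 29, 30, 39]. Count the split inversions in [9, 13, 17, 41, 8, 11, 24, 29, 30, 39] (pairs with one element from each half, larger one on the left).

11

For each element r of the right run, count left-run elements greater than r:
r = 8: 9, 13, 17, 41 → 4
r = 11: 13, 17, 41 → 3
r = 24: 41 → 1
r = 29: 41 → 1
r = 30: 41 → 1
r = 39: 41 → 1
Cross-inversions: 4 + 3 + 1 + 1 + 1 + 1 = 11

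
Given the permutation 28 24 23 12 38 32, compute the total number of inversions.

Element-by-element contributions:
28 → 24, 23, 12 → 3
24 → 23, 12 → 2
23 → 12 → 1
12 → none → 0
38 → 32 → 1
32 → none → 0
Sum: 3 + 2 + 1 + 0 + 1 + 0 = 7

7 out-of-order pairs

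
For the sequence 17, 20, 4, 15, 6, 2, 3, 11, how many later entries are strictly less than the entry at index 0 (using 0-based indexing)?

6

The element at index 0 is 17.
Elements after it: 20, 4, 15, 6, 2, 3, 11
Those smaller than 17: 4, 15, 6, 2, 3, 11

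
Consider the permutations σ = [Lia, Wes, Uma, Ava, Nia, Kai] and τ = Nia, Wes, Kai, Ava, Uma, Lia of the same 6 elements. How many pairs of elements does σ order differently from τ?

Discordant pairs: 11

Assign each item its position (1..6) in the first ordering, then rewrite the second ordering as that position sequence:
positions: Lia→1, Wes→2, Uma→3, Ava→4, Nia→5, Kai→6
second ordering as positions: [5, 2, 6, 4, 3, 1]
Discordant pairs = inversions in this position sequence.
5: 2, 4, 3, 1 → 4
2: 1 → 1
6: 4, 3, 1 → 3
4: 3, 1 → 2
3: 1 → 1
1: 0
Total: 4 + 1 + 3 + 2 + 1 + 0 = 11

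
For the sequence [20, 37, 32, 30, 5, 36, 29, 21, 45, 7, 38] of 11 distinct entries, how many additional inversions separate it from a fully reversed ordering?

Maximum inversions for 11 distinct elements is C(11, 2) = 11·10/2 = 55.
Current inversions — for each element, count later smaller elements:
20: 2
37: 7
32: 5
30: 4
5: 0
36: 3
29: 2
21: 1
45: 2
7: 0
38: 0
Current total: 2 + 7 + 5 + 4 + 0 + 3 + 2 + 1 + 2 + 0 + 0 = 26
Shortfall: 55 − 26 = 29

29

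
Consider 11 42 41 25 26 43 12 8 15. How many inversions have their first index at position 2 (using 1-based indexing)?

6 such elements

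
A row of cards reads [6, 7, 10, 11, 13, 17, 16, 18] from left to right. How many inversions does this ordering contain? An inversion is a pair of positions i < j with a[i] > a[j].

Count, for each position, how many later elements it exceeds:
6 → none → 0
7 → none → 0
10 → none → 0
11 → none → 0
13 → none → 0
17 → 16 → 1
16 → none → 0
18 → none → 0
Sum: 0 + 0 + 0 + 0 + 0 + 1 + 0 + 0 = 1

1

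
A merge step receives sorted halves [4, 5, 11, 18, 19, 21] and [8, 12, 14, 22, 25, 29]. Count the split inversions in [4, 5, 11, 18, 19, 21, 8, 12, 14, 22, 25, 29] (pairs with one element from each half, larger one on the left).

Take each right-half value and tally the left-half values above it:
r = 8: 11, 18, 19, 21 → 4
r = 12: 18, 19, 21 → 3
r = 14: 18, 19, 21 → 3
r = 22: none → 0
r = 25: none → 0
r = 29: none → 0
Cross-inversions: 4 + 3 + 3 + 0 + 0 + 0 = 10

Cross-inversions: 10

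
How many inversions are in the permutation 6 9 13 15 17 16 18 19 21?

1

Count, for each position, how many later elements it exceeds:
6 → none → 0
9 → none → 0
13 → none → 0
15 → none → 0
17 → 16 → 1
16 → none → 0
18 → none → 0
19 → none → 0
21 → none → 0
Sum: 0 + 0 + 0 + 0 + 1 + 0 + 0 + 0 + 0 = 1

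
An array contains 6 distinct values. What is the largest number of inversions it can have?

15

A reversed (strictly descending) arrangement makes every pair an inversion, giving C(6, 2) inversions.
C(6, 2) = 6·5/2 = 15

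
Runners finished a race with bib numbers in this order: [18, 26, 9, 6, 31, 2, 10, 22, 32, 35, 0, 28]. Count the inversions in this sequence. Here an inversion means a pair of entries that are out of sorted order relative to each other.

There are 28 inversions.

Element-by-element contributions:
18 → 9, 6, 2, 10, 0 → 5
26 → 9, 6, 2, 10, 22, 0 → 6
9 → 6, 2, 0 → 3
6 → 2, 0 → 2
31 → 2, 10, 22, 0, 28 → 5
2 → 0 → 1
10 → 0 → 1
22 → 0 → 1
32 → 0, 28 → 2
35 → 0, 28 → 2
0 → none → 0
28 → none → 0
Sum: 5 + 6 + 3 + 2 + 5 + 1 + 1 + 1 + 2 + 2 + 0 + 0 = 28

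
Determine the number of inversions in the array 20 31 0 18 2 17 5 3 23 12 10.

For each element, count later entries that are smaller:
20 → 0, 18, 2, 17, 5, 3, 12, 10 → 8
31 → 0, 18, 2, 17, 5, 3, 23, 12, 10 → 9
0 → none → 0
18 → 2, 17, 5, 3, 12, 10 → 6
2 → none → 0
17 → 5, 3, 12, 10 → 4
5 → 3 → 1
3 → none → 0
23 → 12, 10 → 2
12 → 10 → 1
10 → none → 0
Sum: 8 + 9 + 0 + 6 + 0 + 4 + 1 + 0 + 2 + 1 + 0 = 31

31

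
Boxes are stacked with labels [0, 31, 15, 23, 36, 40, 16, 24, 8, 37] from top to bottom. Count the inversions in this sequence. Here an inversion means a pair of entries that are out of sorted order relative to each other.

17

Count, for each position, how many later elements it exceeds:
0: 0
31: 5
15: 1
23: 2
36: 3
40: 4
16: 1
24: 1
8: 0
37: 0
Sum: 0 + 5 + 1 + 2 + 3 + 4 + 1 + 1 + 0 + 0 = 17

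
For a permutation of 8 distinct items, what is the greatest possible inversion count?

28 inversions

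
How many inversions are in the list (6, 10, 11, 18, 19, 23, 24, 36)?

For each element, count later entries that are smaller:
6 → none → 0
10 → none → 0
11 → none → 0
18 → none → 0
19 → none → 0
23 → none → 0
24 → none → 0
36 → none → 0
Sum: 0 + 0 + 0 + 0 + 0 + 0 + 0 + 0 = 0

0 inversions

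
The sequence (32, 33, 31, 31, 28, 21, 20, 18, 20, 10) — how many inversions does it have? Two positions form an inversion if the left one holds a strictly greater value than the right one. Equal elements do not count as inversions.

Element-by-element contributions:
32 → 31, 31, 28, 21, 20, 18, 20, 10 → 8
33 → 31, 31, 28, 21, 20, 18, 20, 10 → 8
31 → 28, 21, 20, 18, 20, 10 → 6
31 → 28, 21, 20, 18, 20, 10 → 6
28 → 21, 20, 18, 20, 10 → 5
21 → 20, 18, 20, 10 → 4
20 → 18, 10 → 2
18 → 10 → 1
20 → 10 → 1
10 → none → 0
Sum: 8 + 8 + 6 + 6 + 5 + 4 + 2 + 1 + 1 + 0 = 41

41 inversions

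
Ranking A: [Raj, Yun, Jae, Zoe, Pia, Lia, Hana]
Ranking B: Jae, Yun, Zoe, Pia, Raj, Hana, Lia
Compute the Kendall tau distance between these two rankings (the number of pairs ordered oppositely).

Assign each item its position (1..7) in the first ordering, then rewrite the second ordering as that position sequence:
positions: Raj→1, Yun→2, Jae→3, Zoe→4, Pia→5, Lia→6, Hana→7
second ordering as positions: [3, 2, 4, 5, 1, 7, 6]
Discordant pairs = inversions in this position sequence.
3: 2, 1 → 2
2: 1 → 1
4: 1 → 1
5: 1 → 1
1: 0
7: 6 → 1
6: 0
Total: 2 + 1 + 1 + 1 + 0 + 1 + 0 = 6

6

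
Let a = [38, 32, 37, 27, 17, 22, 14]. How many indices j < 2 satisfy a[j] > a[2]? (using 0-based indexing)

1

The element at index 2 is 37.
Elements before it: 38, 32
Those larger than 37: 38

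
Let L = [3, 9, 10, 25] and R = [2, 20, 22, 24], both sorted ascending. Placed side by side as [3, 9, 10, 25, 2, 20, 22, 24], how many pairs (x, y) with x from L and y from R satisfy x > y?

Take each right-half value and tally the left-half values above it:
r = 2: 3, 9, 10, 25 → 4
r = 20: 25 → 1
r = 22: 25 → 1
r = 24: 25 → 1
Cross-inversions: 4 + 1 + 1 + 1 = 7

Split inversions: 7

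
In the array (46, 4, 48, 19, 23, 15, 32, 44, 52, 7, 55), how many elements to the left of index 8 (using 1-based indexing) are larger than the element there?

The element at index 8 is 44.
Elements before it: 46, 4, 48, 19, 23, 15, 32
Those larger than 44: 46, 48

2 such elements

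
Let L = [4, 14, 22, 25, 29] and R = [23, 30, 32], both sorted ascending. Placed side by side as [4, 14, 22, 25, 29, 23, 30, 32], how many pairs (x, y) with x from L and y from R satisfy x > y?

Count, for every r in R, how many entries of L exceed r:
r = 23: 25, 29 → 2
r = 30: none → 0
r = 32: none → 0
Cross-inversions: 2 + 0 + 0 = 2

2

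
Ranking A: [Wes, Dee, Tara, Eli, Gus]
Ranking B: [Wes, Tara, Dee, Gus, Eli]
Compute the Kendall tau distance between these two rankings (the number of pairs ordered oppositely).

2 discordant pairs

Assign each item its position (1..5) in the first ordering, then rewrite the second ordering as that position sequence:
positions: Wes→1, Dee→2, Tara→3, Eli→4, Gus→5
second ordering as positions: [1, 3, 2, 5, 4]
Discordant pairs = inversions in this position sequence.
1: 0
3: 2 → 1
2: 0
5: 4 → 1
4: 0
Total: 0 + 1 + 0 + 1 + 0 = 2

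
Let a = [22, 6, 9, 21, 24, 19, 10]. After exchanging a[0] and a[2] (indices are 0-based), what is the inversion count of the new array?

9 inversions

Positions 0 and 2 hold 22 and 9; after swapping, the array is [9, 6, 22, 21, 24, 19, 10].
Count, for each position, how many later elements it exceeds:
9 → 6 → 1
6 → none → 0
22 → 21, 19, 10 → 3
21 → 19, 10 → 2
24 → 19, 10 → 2
19 → 10 → 1
10 → none → 0
Sum: 1 + 0 + 3 + 2 + 2 + 1 + 0 = 9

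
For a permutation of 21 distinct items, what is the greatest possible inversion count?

Inversions: 210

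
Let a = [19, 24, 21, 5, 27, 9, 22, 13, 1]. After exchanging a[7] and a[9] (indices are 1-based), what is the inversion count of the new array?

20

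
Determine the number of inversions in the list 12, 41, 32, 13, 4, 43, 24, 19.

14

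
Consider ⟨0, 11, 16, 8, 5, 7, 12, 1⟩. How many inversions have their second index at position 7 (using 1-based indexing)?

1 such element

The element at index 7 is 12.
Elements before it: 0, 11, 16, 8, 5, 7
Those larger than 12: 16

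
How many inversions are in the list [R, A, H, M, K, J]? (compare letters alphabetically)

8

Element-by-element contributions:
R → A, H, M, K, J → 5
A → none → 0
H → none → 0
M → K, J → 2
K → J → 1
J → none → 0
Sum: 5 + 0 + 0 + 2 + 1 + 0 = 8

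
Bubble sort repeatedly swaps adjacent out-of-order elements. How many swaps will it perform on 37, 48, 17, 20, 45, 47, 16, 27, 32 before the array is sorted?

20

The minimum number of adjacent swaps to sort an array equals its inversion count, since every such swap removes exactly one inversion.
Count inversions — for each element, later elements that are smaller:
37: 17, 20, 16, 27, 32 → 5
48: 17, 20, 45, 47, 16, 27, 32 → 7
17: 16 → 1
20: 16 → 1
45: 16, 27, 32 → 3
47: 16, 27, 32 → 3
16: none → 0
27: none → 0
32: none → 0
Total inversions: 5 + 7 + 1 + 1 + 3 + 3 + 0 + 0 + 0 = 20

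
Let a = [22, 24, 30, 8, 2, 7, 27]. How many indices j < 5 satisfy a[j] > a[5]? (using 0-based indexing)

The element at index 5 is 7.
Elements before it: 22, 24, 30, 8, 2
Those larger than 7: 22, 24, 30, 8

4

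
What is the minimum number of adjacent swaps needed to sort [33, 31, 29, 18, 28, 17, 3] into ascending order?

The minimum number of adjacent swaps to sort an array equals its inversion count, since every such swap removes exactly one inversion.
Count inversions — for each element, later elements that are smaller:
33: 31, 29, 18, 28, 17, 3 → 6
31: 29, 18, 28, 17, 3 → 5
29: 18, 28, 17, 3 → 4
18: 17, 3 → 2
28: 17, 3 → 2
17: 3 → 1
3: none → 0
Total inversions: 6 + 5 + 4 + 2 + 2 + 1 + 0 = 20

20 adjacent swaps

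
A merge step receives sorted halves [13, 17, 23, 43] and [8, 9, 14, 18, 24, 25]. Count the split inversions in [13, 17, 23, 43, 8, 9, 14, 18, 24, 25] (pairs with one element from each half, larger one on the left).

15 cross-inversions

For each element r of the right run, count left-run elements greater than r:
r = 8: 13, 17, 23, 43 → 4
r = 9: 13, 17, 23, 43 → 4
r = 14: 17, 23, 43 → 3
r = 18: 23, 43 → 2
r = 24: 43 → 1
r = 25: 43 → 1
Cross-inversions: 4 + 4 + 3 + 2 + 1 + 1 = 15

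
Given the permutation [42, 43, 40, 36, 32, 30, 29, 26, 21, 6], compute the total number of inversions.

44 inversions

Element-by-element contributions:
42: 8
43: 8
40: 7
36: 6
32: 5
30: 4
29: 3
26: 2
21: 1
6: 0
Sum: 8 + 8 + 7 + 6 + 5 + 4 + 3 + 2 + 1 + 0 = 44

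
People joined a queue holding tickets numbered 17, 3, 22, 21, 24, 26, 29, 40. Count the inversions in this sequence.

Element-by-element contributions:
17: 1
3: 0
22: 1
21: 0
24: 0
26: 0
29: 0
40: 0
Sum: 1 + 0 + 1 + 0 + 0 + 0 + 0 + 0 = 2

There are 2 out-of-order pairs.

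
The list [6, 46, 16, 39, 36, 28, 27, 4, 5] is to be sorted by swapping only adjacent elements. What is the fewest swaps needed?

The minimum number of adjacent swaps to sort an array equals its inversion count, since every such swap removes exactly one inversion.
Count inversions — for each element, later elements that are smaller:
6: 4, 5 → 2
46: 16, 39, 36, 28, 27, 4, 5 → 7
16: 4, 5 → 2
39: 36, 28, 27, 4, 5 → 5
36: 28, 27, 4, 5 → 4
28: 27, 4, 5 → 3
27: 4, 5 → 2
4: none → 0
5: none → 0
Total inversions: 2 + 7 + 2 + 5 + 4 + 3 + 2 + 0 + 0 = 25

25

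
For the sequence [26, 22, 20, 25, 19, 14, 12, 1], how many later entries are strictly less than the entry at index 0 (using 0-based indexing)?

7

The element at index 0 is 26.
Elements after it: 22, 20, 25, 19, 14, 12, 1
Those smaller than 26: 22, 20, 25, 19, 14, 12, 1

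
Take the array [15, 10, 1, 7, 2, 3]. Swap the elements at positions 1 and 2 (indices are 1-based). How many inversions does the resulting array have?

10

Positions 1 and 2 hold 15 and 10; after swapping, the array is [10, 15, 1, 7, 2, 3].
Sweep left to right; for each value list the smaller values that follow it:
10 → 1, 7, 2, 3 → 4
15 → 1, 7, 2, 3 → 4
1 → none → 0
7 → 2, 3 → 2
2 → none → 0
3 → none → 0
Sum: 4 + 4 + 0 + 2 + 0 + 0 = 10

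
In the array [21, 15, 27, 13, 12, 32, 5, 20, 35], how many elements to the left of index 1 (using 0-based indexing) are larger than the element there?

1

The element at index 1 is 15.
Elements before it: 21
Those larger than 15: 21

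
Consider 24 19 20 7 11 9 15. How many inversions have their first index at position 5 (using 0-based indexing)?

0 such elements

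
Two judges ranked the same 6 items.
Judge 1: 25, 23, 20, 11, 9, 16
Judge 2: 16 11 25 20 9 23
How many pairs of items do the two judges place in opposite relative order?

Assign each item its position (1..6) in the first ordering, then rewrite the second ordering as that position sequence:
positions: 25→1, 23→2, 20→3, 11→4, 9→5, 16→6
second ordering as positions: [6, 4, 1, 3, 5, 2]
Discordant pairs = inversions in this position sequence.
6: 4, 1, 3, 5, 2 → 5
4: 1, 3, 2 → 3
1: 0
3: 2 → 1
5: 2 → 1
2: 0
Total: 5 + 3 + 0 + 1 + 1 + 0 = 10

10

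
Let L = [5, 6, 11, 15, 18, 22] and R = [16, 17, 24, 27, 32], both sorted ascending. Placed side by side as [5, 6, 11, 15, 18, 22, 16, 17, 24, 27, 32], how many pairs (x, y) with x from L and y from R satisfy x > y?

Count, for every r in R, how many entries of L exceed r:
r = 16: 18, 22 → 2
r = 17: 18, 22 → 2
r = 24: none → 0
r = 27: none → 0
r = 32: none → 0
Cross-inversions: 2 + 2 + 0 + 0 + 0 = 4

There are 4 cross-inversions.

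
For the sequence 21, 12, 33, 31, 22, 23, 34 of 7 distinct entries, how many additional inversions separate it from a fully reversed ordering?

15

Maximum inversions for 7 distinct elements is C(7, 2) = 7·6/2 = 21.
Current inversions — for each element, count later smaller elements:
21: 1
12: 0
33: 3
31: 2
22: 0
23: 0
34: 0
Current total: 1 + 0 + 3 + 2 + 0 + 0 + 0 = 6
Shortfall: 21 − 6 = 15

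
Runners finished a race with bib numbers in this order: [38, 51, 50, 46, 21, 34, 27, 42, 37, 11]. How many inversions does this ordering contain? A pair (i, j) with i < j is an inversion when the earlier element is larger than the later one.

Sweep left to right; for each value list the smaller values that follow it:
38: 5
51: 8
50: 7
46: 6
21: 1
34: 2
27: 1
42: 2
37: 1
11: 0
Sum: 5 + 8 + 7 + 6 + 1 + 2 + 1 + 2 + 1 + 0 = 33

33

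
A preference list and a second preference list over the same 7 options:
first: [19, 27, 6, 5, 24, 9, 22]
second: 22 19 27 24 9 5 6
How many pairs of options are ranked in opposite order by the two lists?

Assign each item its position (1..7) in the first ordering, then rewrite the second ordering as that position sequence:
positions: 19→1, 27→2, 6→3, 5→4, 24→5, 9→6, 22→7
second ordering as positions: [7, 1, 2, 5, 6, 4, 3]
Discordant pairs = inversions in this position sequence.
7: 1, 2, 5, 6, 4, 3 → 6
1: 0
2: 0
5: 4, 3 → 2
6: 4, 3 → 2
4: 3 → 1
3: 0
Total: 6 + 0 + 0 + 2 + 2 + 1 + 0 = 11

There are 11 pairs.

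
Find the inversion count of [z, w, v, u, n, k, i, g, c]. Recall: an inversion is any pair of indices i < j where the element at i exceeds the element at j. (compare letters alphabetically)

36

Sweep left to right; for each value list the smaller values that follow it:
z → w, v, u, n, k, i, g, c → 8
w → v, u, n, k, i, g, c → 7
v → u, n, k, i, g, c → 6
u → n, k, i, g, c → 5
n → k, i, g, c → 4
k → i, g, c → 3
i → g, c → 2
g → c → 1
c → none → 0
Sum: 8 + 7 + 6 + 5 + 4 + 3 + 2 + 1 + 0 = 36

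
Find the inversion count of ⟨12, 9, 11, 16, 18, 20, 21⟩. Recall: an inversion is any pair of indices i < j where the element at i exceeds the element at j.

Out-of-order index pairs (1-indexed):
(1,2): 12 > 9
(1,3): 12 > 11
That's 2 pairs.

2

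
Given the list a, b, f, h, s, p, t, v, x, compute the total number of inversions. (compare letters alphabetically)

1

For each element, count later entries that are smaller:
a → none → 0
b → none → 0
f → none → 0
h → none → 0
s → p → 1
p → none → 0
t → none → 0
v → none → 0
x → none → 0
Sum: 0 + 0 + 0 + 0 + 1 + 0 + 0 + 0 + 0 = 1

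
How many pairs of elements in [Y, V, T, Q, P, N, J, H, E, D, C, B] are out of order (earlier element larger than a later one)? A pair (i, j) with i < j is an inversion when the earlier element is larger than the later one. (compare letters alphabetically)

For each element, count later entries that are smaller:
Y → V, T, Q, P, N, J, H, E, D, C, B → 11
V → T, Q, P, N, J, H, E, D, C, B → 10
T → Q, P, N, J, H, E, D, C, B → 9
Q → P, N, J, H, E, D, C, B → 8
P → N, J, H, E, D, C, B → 7
N → J, H, E, D, C, B → 6
J → H, E, D, C, B → 5
H → E, D, C, B → 4
E → D, C, B → 3
D → C, B → 2
C → B → 1
B → none → 0
Sum: 11 + 10 + 9 + 8 + 7 + 6 + 5 + 4 + 3 + 2 + 1 + 0 = 66

66 out-of-order pairs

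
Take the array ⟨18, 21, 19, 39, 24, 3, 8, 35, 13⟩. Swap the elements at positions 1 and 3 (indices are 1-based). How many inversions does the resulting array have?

There are 20 inversions.

Positions 1 and 3 hold 18 and 19; after swapping, the array is [19, 21, 18, 39, 24, 3, 8, 35, 13].
For each element, count later entries that are smaller:
19: 4
21: 4
18: 3
39: 5
24: 3
3: 0
8: 0
35: 1
13: 0
Sum: 4 + 4 + 3 + 5 + 3 + 0 + 0 + 1 + 0 = 20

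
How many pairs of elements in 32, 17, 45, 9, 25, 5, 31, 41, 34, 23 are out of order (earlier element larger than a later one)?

22

Sweep left to right; for each value list the smaller values that follow it:
32 → 17, 9, 25, 5, 31, 23 → 6
17 → 9, 5 → 2
45 → 9, 25, 5, 31, 41, 34, 23 → 7
9 → 5 → 1
25 → 5, 23 → 2
5 → none → 0
31 → 23 → 1
41 → 34, 23 → 2
34 → 23 → 1
23 → none → 0
Sum: 6 + 2 + 7 + 1 + 2 + 0 + 1 + 2 + 1 + 0 = 22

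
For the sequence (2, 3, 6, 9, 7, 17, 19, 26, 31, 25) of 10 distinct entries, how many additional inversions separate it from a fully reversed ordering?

Maximum inversions for 10 distinct elements is C(10, 2) = 10·9/2 = 45.
Current inversions — for each element, count later smaller elements:
2: 0
3: 0
6: 0
9: 1
7: 0
17: 0
19: 0
26: 1
31: 1
25: 0
Current total: 0 + 0 + 0 + 1 + 0 + 0 + 0 + 1 + 1 + 0 = 3
Shortfall: 45 − 3 = 42

42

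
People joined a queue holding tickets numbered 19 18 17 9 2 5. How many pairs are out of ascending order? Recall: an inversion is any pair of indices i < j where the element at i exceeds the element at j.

14

Element-by-element contributions:
19 → 18, 17, 9, 2, 5 → 5
18 → 17, 9, 2, 5 → 4
17 → 9, 2, 5 → 3
9 → 2, 5 → 2
2 → none → 0
5 → none → 0
Sum: 5 + 4 + 3 + 2 + 0 + 0 = 14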